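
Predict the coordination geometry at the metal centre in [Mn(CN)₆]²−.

octahedral

Each cyanide is −1; balancing the −2 overall charge requires Mn(IV).
Manganese is a group-7 element; Mn(IV) is therefore d³.
With 6 monodentate ligands the coordination number is 6.
Six donors around a single metal centre give an octahedral coordination sphere.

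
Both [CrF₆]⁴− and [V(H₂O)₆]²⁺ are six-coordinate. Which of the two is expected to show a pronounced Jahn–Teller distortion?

[CrF₆]⁴−

[CrF₆]⁴−: Each fluoride is −1; balancing the −4 overall charge requires Cr(II). Group 6 minus oxidation state 2 gives a d⁴ configuration. Fluoride is a weak-field ligand for a first-row metal, so the complex is high-spin. The t₂g³e_g¹ (high-spin) configuration has an unevenly filled e_g set; the Jahn–Teller theorem predicts a tetragonal distortion (typically axial elongation) to lift the degeneracy.
[V(H₂O)₆]²⁺: Summing ligand charges against the +2 overall charge gives an oxidation state of +2 for vanadium. Vanadium is a group-5 element; V(II) is therefore d³. The d³ configuration leaves the e_g set evenly filled (or empty) — no strong Jahn–Teller driving force.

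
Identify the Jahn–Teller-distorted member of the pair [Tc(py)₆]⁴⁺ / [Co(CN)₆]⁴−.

[Tc(py)₆]⁴⁺: Pyridine is neutral; balancing the +4 overall charge requires Tc(IV). Tc sits in group 7, so the d-electron count is 7 − 4 = 3. The d³ configuration leaves the e_g set evenly filled (or empty) — no strong Jahn–Teller driving force.
[Co(CN)₆]⁴−: Each cyanide is −1; balancing the −4 overall charge requires Co(II). Co sits in group 9, so the d-electron count is 9 − 2 = 7. Cyanide is a strong-field ligand (high in the spectrochemical series) for a first-row metal, so the complex is low-spin. The t₂g⁶e_g¹ (low-spin) configuration has an unevenly filled e_g set; the Jahn–Teller theorem predicts a tetragonal distortion (typically axial elongation) to lift the degeneracy.

[Co(CN)₆]⁴−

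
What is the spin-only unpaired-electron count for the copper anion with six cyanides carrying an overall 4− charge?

1

Ligand charges: each cyanide is −1. With an overall charge of −4 the copper centre must be in the +2 oxidation state.
Group 11 minus oxidation state 2 gives a d⁹ configuration.
In an octahedral field the d⁹ configuration is t₂g⁶e_g³ (only one arrangement possible), giving 1 unpaired electron.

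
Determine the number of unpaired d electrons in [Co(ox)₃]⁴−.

Summing ligand charges against the −4 overall charge gives an oxidation state of +2 for cobalt.
Group 9 minus oxidation state 2 gives a d⁷ configuration.
Counting donor atoms: 3×oxalate (bidentate) → 6 donors. Coordination number = 6.
The spin state decides the count: Oxalate is a weak-field ligand for a first-row metal, so the complex is high-spin.
An octahedral high-spin d⁷ ion is t₂g⁵e_g², giving 3 unpaired electrons.

3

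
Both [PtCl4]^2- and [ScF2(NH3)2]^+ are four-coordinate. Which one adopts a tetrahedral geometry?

For [PtCl4]^2-: Each chloride is −1; balancing the −2 overall charge requires Pt(II). Platinum is a group-10 element; Pt(II) is therefore d⁸. A 5d d⁸ ion has a large crystal-field splitting; square planar leaves the high-energy d_{x²−y²} orbital empty and maximises CFSE. → square planar.
For [ScF2(NH3)2]^+: Ligand charges: each fluoride is −1; ammonia is neutral. With an overall charge of +1 the scandium centre must be in the +3 oxidation state. Sc sits in group 3, so the d-electron count is 3 − 3 = 0. A d⁰ ion has no crystal-field stabilisation preference between square planar and tetrahedral, so four ligands adopt the sterically favoured tetrahedral geometry. → tetrahedral.

[ScF2(NH3)2]^+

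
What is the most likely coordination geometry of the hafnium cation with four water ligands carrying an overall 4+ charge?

Summing ligand charges against the +4 overall charge gives an oxidation state of +4 for hafnium.
Group 4 minus oxidation state 4 gives a d⁰ configuration.
With 4 monodentate ligands the coordination number is 4.
A d⁰ ion has no crystal-field stabilisation preference between square planar and tetrahedral, so four ligands adopt the sterically favoured tetrahedral geometry.

tetrahedral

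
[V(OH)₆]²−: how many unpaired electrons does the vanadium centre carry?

1 unpaired electron

Summing ligand charges against the −2 overall charge gives an oxidation state of +4 for vanadium.
Group 5 minus oxidation state 4 gives a d¹ configuration.
In an octahedral field the d¹ configuration is t₂g¹e_g⁰ (only one arrangement possible), giving 1 unpaired electron.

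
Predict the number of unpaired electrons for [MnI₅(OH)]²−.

Summing ligand charges against the −2 overall charge gives an oxidation state of +4 for manganese.
Mn sits in group 7, so the d-electron count is 7 − 4 = 3.
In an octahedral field the d³ configuration is t₂g³e_g⁰ (only one arrangement possible), giving 3 unpaired electrons.

3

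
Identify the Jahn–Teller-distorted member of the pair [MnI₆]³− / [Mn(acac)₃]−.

[MnI₆]³−

[MnI₆]³−: Ligand charges: each iodide is −1. With an overall charge of −3 the manganese centre must be in the +3 oxidation state. Manganese is a group-7 element; Mn(III) is therefore d⁴. Iodide is a weak-field ligand for a first-row metal, so the complex is high-spin. The t₂g³e_g¹ (high-spin) configuration has an unevenly filled e_g set; the Jahn–Teller theorem predicts a tetragonal distortion (typically axial elongation) to lift the degeneracy.
[Mn(acac)₃]−: Each acetylacetonate is −1; balancing the −1 overall charge requires Mn(II). Mn sits in group 7, so the d-electron count is 7 − 2 = 5. Acetylacetonate is a weak-field ligand for a first-row metal, so the complex is high-spin. The d⁵ configuration leaves the e_g set evenly filled (or empty) — no strong Jahn–Teller driving force.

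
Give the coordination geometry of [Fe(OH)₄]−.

Ligand charges: each hydroxide is −1. With an overall charge of −1 the iron centre must be in the +3 oxidation state.
Iron is a group-8 element; Fe(III) is therefore d⁵.
Coordination number: 4.
Hydroxide is a weak-field ligand.
A high-spin d⁵ ion has zero CFSE in either geometry, so four ligands adopt the sterically favoured tetrahedral geometry.

tetrahedral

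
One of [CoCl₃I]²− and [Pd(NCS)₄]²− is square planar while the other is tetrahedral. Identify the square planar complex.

[Pd(NCS)₄]²−

For [CoCl₃I]²−: Each chloride is −1; each iodide is −1; balancing the −2 overall charge requires Co(II). Cobalt is a group-9 element; Co(II) is therefore d⁷. For a high-spin 3d d⁷ ion with weak-field ligands the small Δₜ gives little square-planar CFSE advantage, so four ligands adopt the sterically favoured tetrahedral geometry. → tetrahedral.
For [Pd(NCS)₄]²−: Each isothiocyanate is −1; balancing the −2 overall charge requires Pd(II). Pd sits in group 10, so the d-electron count is 10 − 2 = 8. A 4d d⁸ ion has a large crystal-field splitting; square planar leaves the high-energy d_{x²−y²} orbital empty and maximises CFSE. → square planar.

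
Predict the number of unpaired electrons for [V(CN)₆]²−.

1

Each cyanide is −1; balancing the −2 overall charge requires V(IV).
V sits in group 5, so the d-electron count is 5 − 4 = 1.
In an octahedral field the d¹ configuration is t₂g¹e_g⁰ (only one arrangement possible), giving 1 unpaired electron.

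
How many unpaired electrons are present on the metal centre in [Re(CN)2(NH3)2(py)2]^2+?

Summing ligand charges against the +2 overall charge gives an oxidation state of +4 for rhenium.
Re sits in group 7, so the d-electron count is 7 − 4 = 3.
In an octahedral field the d³ configuration is t₂g³e_g⁰ (only one arrangement possible), giving 3 unpaired electrons.

3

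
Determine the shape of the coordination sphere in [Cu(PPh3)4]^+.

Triphenylphosphine is neutral; balancing the +1 overall charge requires Cu(I).
Cu sits in group 11, so the d-electron count is 11 − 1 = 10.
Coordination number: 4.
A d¹⁰ ion has no crystal-field stabilisation preference between square planar and tetrahedral, so four ligands adopt the sterically favoured tetrahedral geometry.

tetrahedral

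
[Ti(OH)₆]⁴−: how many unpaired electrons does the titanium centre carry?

Each hydroxide is −1; balancing the −4 overall charge requires Ti(II).
Titanium is a group-4 element; Ti(II) is therefore d².
In an octahedral field the d² configuration is t₂g²e_g⁰ (only one arrangement possible), giving 2 unpaired electrons.

2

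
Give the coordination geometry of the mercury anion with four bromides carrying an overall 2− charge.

Ligand charges: each bromide is −1. With an overall charge of −2 the mercury centre must be in the +2 oxidation state.
Mercury is a group-12 element; Hg(II) is therefore d¹⁰.
Coordination number: 4.
A d¹⁰ ion has no crystal-field stabilisation preference between square planar and tetrahedral, so four ligands adopt the sterically favoured tetrahedral geometry.

tetrahedral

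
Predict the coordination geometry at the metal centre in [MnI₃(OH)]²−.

tetrahedral

Summing ligand charges against the −2 overall charge gives an oxidation state of +2 for manganese.
Mn sits in group 7, so the d-electron count is 7 − 2 = 5.
Coordination number: 4.
Hydroxide and iodide are weak-field ligands.
A high-spin d⁵ ion has zero CFSE in either geometry, so four ligands adopt the sterically favoured tetrahedral geometry.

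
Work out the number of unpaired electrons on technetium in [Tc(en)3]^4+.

3

Summing ligand charges against the +4 overall charge gives an oxidation state of +4 for technetium.
Technetium is a group-7 element; Tc(IV) is therefore d³.
Counting donor atoms: 3×ethylenediamine (bidentate) → 6 donors. Coordination number = 6.
In an octahedral field the d³ configuration is t₂g³e_g⁰ (only one arrangement possible), giving 3 unpaired electrons.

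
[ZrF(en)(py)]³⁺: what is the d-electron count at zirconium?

d⁰

Ligand charges: each fluoride is −1; ethylenediamine is neutral; pyridine is neutral. With an overall charge of +3 the zirconium centre must be in the +4 oxidation state.
Zr sits in group 4, so the d-electron count is 4 − 4 = 0.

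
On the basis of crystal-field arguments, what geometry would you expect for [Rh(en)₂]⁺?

Ligand charges: ethylenediamine is neutral. With an overall charge of +1 the rhodium centre must be in the +1 oxidation state.
Group 9 minus oxidation state 1 gives a d⁸ configuration.
Counting donor atoms: 2×ethylenediamine (bidentate) → 4 donors. Coordination number = 4.
A 4d d⁸ ion has a large crystal-field splitting; square planar leaves the high-energy d_{x²−y²} orbital empty and maximises CFSE.

square planar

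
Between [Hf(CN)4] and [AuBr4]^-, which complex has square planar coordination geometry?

For [Hf(CN)4]: Summing ligand charges against the 0 overall charge gives an oxidation state of +4 for hafnium. Group 4 minus oxidation state 4 gives a d⁰ configuration. A d⁰ ion has no crystal-field stabilisation preference between square planar and tetrahedral, so four ligands adopt the sterically favoured tetrahedral geometry. → tetrahedral.
For [AuBr4]^-: Each bromide is −1; balancing the −1 overall charge requires Au(III). Group 11 minus oxidation state 3 gives a d⁸ configuration. A 5d d⁸ ion has a large crystal-field splitting; square planar leaves the high-energy d_{x²−y²} orbital empty and maximises CFSE. → square planar.

[AuBr4]^-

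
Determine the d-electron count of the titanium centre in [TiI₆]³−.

d1

Each iodide is −1; balancing the −3 overall charge requires Ti(III).
Group 4 minus oxidation state 3 gives a d¹ configuration.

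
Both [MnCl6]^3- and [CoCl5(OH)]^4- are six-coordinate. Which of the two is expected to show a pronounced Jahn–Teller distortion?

[MnCl6]^3-: Each chloride is −1; balancing the −3 overall charge requires Mn(III). Mn sits in group 7, so the d-electron count is 7 − 3 = 4. Chloride is a weak-field ligand for a first-row metal, so the complex is high-spin. The t₂g³e_g¹ (high-spin) configuration has an unevenly filled e_g set; the Jahn–Teller theorem predicts a tetragonal distortion (typically axial elongation) to lift the degeneracy.
[CoCl5(OH)]^4-: Summing ligand charges against the −4 overall charge gives an oxidation state of +2 for cobalt. Group 9 minus oxidation state 2 gives a d⁷ configuration. Chloride and hydroxide are weak-field ligands for a first-row metal, so the complex is high-spin. The d⁷ configuration leaves the e_g set evenly filled (or empty) — no strong Jahn–Teller driving force.

[MnCl6]^3-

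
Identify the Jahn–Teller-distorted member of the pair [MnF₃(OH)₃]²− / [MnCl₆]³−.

[MnF₃(OH)₃]²−: Summing ligand charges against the −2 overall charge gives an oxidation state of +4 for manganese. Manganese is a group-7 element; Mn(IV) is therefore d³. The d³ configuration leaves the e_g set evenly filled (or empty) — no strong Jahn–Teller driving force.
[MnCl₆]³−: Summing ligand charges against the −3 overall charge gives an oxidation state of +3 for manganese. Manganese is a group-7 element; Mn(III) is therefore d⁴. Chloride is a weak-field ligand for a first-row metal, so the complex is high-spin. The t₂g³e_g¹ (high-spin) configuration has an unevenly filled e_g set; the Jahn–Teller theorem predicts a tetragonal distortion (typically axial elongation) to lift the degeneracy.

[MnCl₆]³−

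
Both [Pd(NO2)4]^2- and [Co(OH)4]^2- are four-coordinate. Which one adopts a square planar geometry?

For [Pd(NO2)4]^2-: Each nitro (N-bound nitrite) is −1; balancing the −2 overall charge requires Pd(II). Palladium is a group-10 element; Pd(II) is therefore d⁸. A 4d d⁸ ion has a large crystal-field splitting; square planar leaves the high-energy d_{x²−y²} orbital empty and maximises CFSE. → square planar.
For [Co(OH)4]^2-: Summing ligand charges against the −2 overall charge gives an oxidation state of +2 for cobalt. Cobalt is a group-9 element; Co(II) is therefore d⁷. For a high-spin 3d d⁷ ion with weak-field ligands the small Δₜ gives little square-planar CFSE advantage, so four ligands adopt the sterically favoured tetrahedral geometry. → tetrahedral.

[Pd(NO2)4]^2-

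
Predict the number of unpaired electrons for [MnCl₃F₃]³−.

4 unpaired electrons

Each chloride is −1; each fluoride is −1; balancing the −3 overall charge requires Mn(III).
Manganese is a group-7 element; Mn(III) is therefore d⁴.
The spin state decides the count: Chloride and fluoride are weak-field ligands for a first-row metal, so the complex is high-spin.
An octahedral high-spin d⁴ ion is t₂g³e_g¹, giving 4 unpaired electrons.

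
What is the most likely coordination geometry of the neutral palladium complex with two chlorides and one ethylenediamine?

Each chloride is −1; ethylenediamine is neutral; balancing the 0 overall charge requires Pd(II).
Palladium is a group-10 element; Pd(II) is therefore d⁸.
Counting donor atoms: 2×chloride (monodentate) → 2 donors; 1×ethylenediamine (bidentate) → 2 donors. Coordination number = 4.
A 4d d⁸ ion has a large crystal-field splitting; square planar leaves the high-energy d_{x²−y²} orbital empty and maximises CFSE.

square planar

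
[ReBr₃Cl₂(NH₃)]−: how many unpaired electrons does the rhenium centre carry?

Summing ligand charges against the −1 overall charge gives an oxidation state of +4 for rhenium.
Group 7 minus oxidation state 4 gives a d³ configuration.
In an octahedral field the d³ configuration is t₂g³e_g⁰ (only one arrangement possible), giving 3 unpaired electrons.

3 unpaired electrons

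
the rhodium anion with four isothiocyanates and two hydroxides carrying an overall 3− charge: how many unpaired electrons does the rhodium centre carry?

0 unpaired electrons

Summing ligand charges against the −3 overall charge gives an oxidation state of +3 for rhodium.
Rh sits in group 9, so the d-electron count is 9 − 3 = 6.
The spin state decides the count: a 4d ion has a large Δₒ and is invariably low-spin.
An octahedral low-spin d⁶ ion is t₂g⁶e_g⁰, giving 0 unpaired electrons.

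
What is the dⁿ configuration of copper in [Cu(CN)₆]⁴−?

Each cyanide is −1; balancing the −4 overall charge requires Cu(II).
Copper is a group-11 element; Cu(II) is therefore d⁹.

d⁹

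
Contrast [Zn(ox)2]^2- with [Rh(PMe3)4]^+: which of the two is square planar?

[Rh(PMe3)4]^+

For [Zn(ox)2]^2-: Summing ligand charges against the −2 overall charge gives an oxidation state of +2 for zinc. Zn sits in group 12, so the d-electron count is 12 − 2 = 10. A d¹⁰ ion has no crystal-field stabilisation preference between square planar and tetrahedral, so four ligands adopt the sterically favoured tetrahedral geometry. → tetrahedral.
For [Rh(PMe3)4]^+: Trimethylphosphine is neutral; balancing the +1 overall charge requires Rh(I). Rhodium is a group-9 element; Rh(I) is therefore d⁸. A 4d d⁸ ion has a large crystal-field splitting; square planar leaves the high-energy d_{x²−y²} orbital empty and maximises CFSE. → square planar.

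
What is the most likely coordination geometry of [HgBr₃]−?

trigonal planar

Ligand charges: each bromide is −1. With an overall charge of −1 the mercury centre must be in the +2 oxidation state.
Hg sits in group 12, so the d-electron count is 12 − 2 = 10.
With 3 monodentate ligands the coordination number is 3.
Three ligands around a d¹⁰ centre minimise repulsion in a trigonal-planar arrangement.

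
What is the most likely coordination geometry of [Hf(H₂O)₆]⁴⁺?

octahedral

Water is neutral; balancing the +4 overall charge requires Hf(IV).
Group 4 minus oxidation state 4 gives a d⁰ configuration.
Coordination number: 6.
Six donors around a single metal centre give an octahedral coordination sphere.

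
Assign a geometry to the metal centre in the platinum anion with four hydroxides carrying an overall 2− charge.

square planar

Each hydroxide is −1; balancing the −2 overall charge requires Pt(II).
Group 10 minus oxidation state 2 gives a d⁸ configuration.
Coordination number: 4.
A 5d d⁸ ion has a large crystal-field splitting; square planar leaves the high-energy d_{x²−y²} orbital empty and maximises CFSE.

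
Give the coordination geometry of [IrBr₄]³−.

square planar

Each bromide is −1; balancing the −3 overall charge requires Ir(I).
Group 9 minus oxidation state 1 gives a d⁸ configuration.
Coordination number: 4.
A 5d d⁸ ion has a large crystal-field splitting; square planar leaves the high-energy d_{x²−y²} orbital empty and maximises CFSE.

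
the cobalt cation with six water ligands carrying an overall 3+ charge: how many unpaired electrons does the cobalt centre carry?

Ligand charges: water is neutral. With an overall charge of +3 the cobalt centre must be in the +3 oxidation state.
Group 9 minus oxidation state 3 gives a d⁶ configuration.
The spin state decides the count: Co(III) has an exceptionally large octahedral splitting and is low-spin with essentially every ligand except fluoride.
An octahedral low-spin d⁶ ion is t₂g⁶e_g⁰, giving 0 unpaired electrons.

0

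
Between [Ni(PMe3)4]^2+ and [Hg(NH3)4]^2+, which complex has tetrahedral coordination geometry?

[Hg(NH3)4]^2+

For [Ni(PMe3)4]^2+: Ligand charges: trimethylphosphine is neutral. With an overall charge of +2 the nickel centre must be in the +2 oxidation state. Ni sits in group 10, so the d-electron count is 10 − 2 = 8. Trimethylphosphine is a strong-field ligand (high in the spectrochemical series). A 3d d⁸ ion with strong-field ligands gains enough CFSE to favour square planar over tetrahedral. → square planar.
For [Hg(NH3)4]^2+: Summing ligand charges against the +2 overall charge gives an oxidation state of +2 for mercury. Mercury is a group-12 element; Hg(II) is therefore d¹⁰. A d¹⁰ ion has no crystal-field stabilisation preference between square planar and tetrahedral, so four ligands adopt the sterically favoured tetrahedral geometry. → tetrahedral.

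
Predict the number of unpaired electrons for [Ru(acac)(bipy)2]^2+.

Ligand charges: each acetylacetonate is −1; 2,2′-bipyridine is neutral. With an overall charge of +2 the ruthenium centre must be in the +3 oxidation state.
Ru sits in group 8, so the d-electron count is 8 − 3 = 5.
Counting donor atoms: 1×acetylacetonate (bidentate) → 2 donors; 2×2,2′-bipyridine (bidentate) → 4 donors. Coordination number = 6.
The spin state decides the count: a 4d ion has a large Δₒ and is invariably low-spin.
An octahedral low-spin d⁵ ion is t₂g⁵e_g⁰, giving 1 unpaired electron.

1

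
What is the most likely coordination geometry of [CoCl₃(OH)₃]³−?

Each chloride is −1; each hydroxide is −1; balancing the −3 overall charge requires Co(III).
Cobalt is a group-9 element; Co(III) is therefore d⁶.
Coordination number: 6.
Six donors around a single metal centre give an octahedral coordination sphere.

octahedral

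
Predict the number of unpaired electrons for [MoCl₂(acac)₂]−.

Summing ligand charges against the −1 overall charge gives an oxidation state of +3 for molybdenum.
Molybdenum is a group-6 element; Mo(III) is therefore d³.
Counting donor atoms: 2×chloride (monodentate) → 2 donors; 2×acetylacetonate (bidentate) → 4 donors. Coordination number = 6.
In an octahedral field the d³ configuration is t₂g³e_g⁰ (only one arrangement possible), giving 3 unpaired electrons.

3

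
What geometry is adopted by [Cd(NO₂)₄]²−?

Summing ligand charges against the −2 overall charge gives an oxidation state of +2 for cadmium.
Group 12 minus oxidation state 2 gives a d¹⁰ configuration.
Coordination number: 4.
A d¹⁰ ion has no crystal-field stabilisation preference between square planar and tetrahedral, so four ligands adopt the sterically favoured tetrahedral geometry.

tetrahedral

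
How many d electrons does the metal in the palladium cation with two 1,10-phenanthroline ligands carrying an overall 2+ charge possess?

d8

1,10-phenanthroline is neutral; balancing the +2 overall charge requires Pd(II).
Palladium is a group-10 element; Pd(II) is therefore d⁸.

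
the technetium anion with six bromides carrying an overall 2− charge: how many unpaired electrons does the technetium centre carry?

3 unpaired electrons

Ligand charges: each bromide is −1. With an overall charge of −2 the technetium centre must be in the +4 oxidation state.
Technetium is a group-7 element; Tc(IV) is therefore d³.
In an octahedral field the d³ configuration is t₂g³e_g⁰ (only one arrangement possible), giving 3 unpaired electrons.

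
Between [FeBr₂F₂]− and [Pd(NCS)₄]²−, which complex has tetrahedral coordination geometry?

[FeBr₂F₂]−

For [FeBr₂F₂]−: Each bromide is −1; each fluoride is −1; balancing the −1 overall charge requires Fe(III). Iron is a group-8 element; Fe(III) is therefore d⁵. A high-spin d⁵ ion has zero CFSE in either geometry, so four ligands adopt the sterically favoured tetrahedral geometry. → tetrahedral.
For [Pd(NCS)₄]²−: Each isothiocyanate is −1; balancing the −2 overall charge requires Pd(II). Group 10 minus oxidation state 2 gives a d⁸ configuration. A 4d d⁸ ion has a large crystal-field splitting; square planar leaves the high-energy d_{x²−y²} orbital empty and maximises CFSE. → square planar.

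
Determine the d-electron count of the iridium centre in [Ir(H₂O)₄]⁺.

Water is neutral; balancing the +1 overall charge requires Ir(I).
Ir sits in group 9, so the d-electron count is 9 − 1 = 8.

d8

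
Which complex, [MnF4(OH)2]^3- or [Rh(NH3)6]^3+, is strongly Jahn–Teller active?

[MnF4(OH)2]^3-

[MnF4(OH)2]^3-: Ligand charges: each fluoride is −1; each hydroxide is −1. With an overall charge of −3 the manganese centre must be in the +3 oxidation state. Manganese is a group-7 element; Mn(III) is therefore d⁴. Fluoride and hydroxide are weak-field ligands for a first-row metal, so the complex is high-spin. The t₂g³e_g¹ (high-spin) configuration has an unevenly filled e_g set; the Jahn–Teller theorem predicts a tetragonal distortion (typically axial elongation) to lift the degeneracy.
[Rh(NH3)6]^3+: Summing ligand charges against the +3 overall charge gives an oxidation state of +3 for rhodium. Group 9 minus oxidation state 3 gives a d⁶ configuration. A 4d ion has a large Δₒ and is invariably low-spin. The d⁶ configuration leaves the e_g set evenly filled (or empty) — no strong Jahn–Teller driving force.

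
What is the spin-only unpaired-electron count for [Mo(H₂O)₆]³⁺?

Summing ligand charges against the +3 overall charge gives an oxidation state of +3 for molybdenum.
Group 6 minus oxidation state 3 gives a d³ configuration.
In an octahedral field the d³ configuration is t₂g³e_g⁰ (only one arrangement possible), giving 3 unpaired electrons.

3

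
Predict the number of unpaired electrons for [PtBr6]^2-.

Summing ligand charges against the −2 overall charge gives an oxidation state of +4 for platinum.
Platinum is a group-10 element; Pt(IV) is therefore d⁶.
The spin state decides the count: a 5d ion has a large Δₒ and is invariably low-spin.
An octahedral low-spin d⁶ ion is t₂g⁶e_g⁰, giving 0 unpaired electrons.

0 unpaired electrons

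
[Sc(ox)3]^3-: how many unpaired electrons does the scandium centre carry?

Ligand charges: each oxalate is −2. With an overall charge of −3 the scandium centre must be in the +3 oxidation state.
Sc sits in group 3, so the d-electron count is 3 − 3 = 0.
Counting donor atoms: 3×oxalate (bidentate) → 6 donors. Coordination number = 6.
In an octahedral field the d⁰ configuration is t₂g⁰e_g⁰, giving 0 unpaired electrons.

0 unpaired electrons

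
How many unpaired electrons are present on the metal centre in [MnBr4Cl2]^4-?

5

Summing ligand charges against the −4 overall charge gives an oxidation state of +2 for manganese.
Mn sits in group 7, so the d-electron count is 7 − 2 = 5.
The spin state decides the count: Bromide and chloride are weak-field ligands for a first-row metal, so the complex is high-spin.
An octahedral high-spin d⁵ ion is t₂g³e_g², giving 5 unpaired electrons.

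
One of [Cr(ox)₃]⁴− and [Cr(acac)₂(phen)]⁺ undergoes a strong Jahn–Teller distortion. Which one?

[Cr(ox)₃]⁴−: Each oxalate is −2; balancing the −4 overall charge requires Cr(II). Group 6 minus oxidation state 2 gives a d⁴ configuration. Oxalate is a weak-field ligand for a first-row metal, so the complex is high-spin. The t₂g³e_g¹ (high-spin) configuration has an unevenly filled e_g set; the Jahn–Teller theorem predicts a tetragonal distortion (typically axial elongation) to lift the degeneracy.
[Cr(acac)₂(phen)]⁺: Each acetylacetonate is −1; 1,10-phenanthroline is neutral; balancing the +1 overall charge requires Cr(III). Group 6 minus oxidation state 3 gives a d³ configuration. The d³ configuration leaves the e_g set evenly filled (or empty) — no strong Jahn–Teller driving force.

[Cr(ox)₃]⁴−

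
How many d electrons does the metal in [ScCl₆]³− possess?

d0

Summing ligand charges against the −3 overall charge gives an oxidation state of +3 for scandium.
Sc sits in group 3, so the d-electron count is 3 − 3 = 0.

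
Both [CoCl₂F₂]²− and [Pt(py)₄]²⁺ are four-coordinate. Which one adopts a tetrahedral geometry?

[CoCl₂F₂]²−

For [CoCl₂F₂]²−: Ligand charges: each chloride is −1; each fluoride is −1. With an overall charge of −2 the cobalt centre must be in the +2 oxidation state. Co sits in group 9, so the d-electron count is 9 − 2 = 7. For a high-spin 3d d⁷ ion with weak-field ligands the small Δₜ gives little square-planar CFSE advantage, so four ligands adopt the sterically favoured tetrahedral geometry. → tetrahedral.
For [Pt(py)₄]²⁺: Summing ligand charges against the +2 overall charge gives an oxidation state of +2 for platinum. Platinum is a group-10 element; Pt(II) is therefore d⁸. A 5d d⁸ ion has a large crystal-field splitting; square planar leaves the high-energy d_{x²−y²} orbital empty and maximises CFSE. → square planar.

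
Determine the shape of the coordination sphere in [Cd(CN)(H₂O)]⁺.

Each cyanide is −1; water is neutral; balancing the +1 overall charge requires Cd(II).
Cadmium is a group-12 element; Cd(II) is therefore d¹⁰.
Coordination number: 2.
A d¹⁰ ion with only two ligands adopts a linear arrangement (sp hybridisation; no CFSE preference).

linear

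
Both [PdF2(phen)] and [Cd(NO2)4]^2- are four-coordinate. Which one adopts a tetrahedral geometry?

[Cd(NO2)4]^2-

For [PdF2(phen)]: Each fluoride is −1; 1,10-phenanthroline is neutral; balancing the 0 overall charge requires Pd(II). Palladium is a group-10 element; Pd(II) is therefore d⁸. A 4d d⁸ ion has a large crystal-field splitting; square planar leaves the high-energy d_{x²−y²} orbital empty and maximises CFSE. → square planar.
For [Cd(NO2)4]^2-: Each nitro (N-bound nitrite) is −1; balancing the −2 overall charge requires Cd(II). Cd sits in group 12, so the d-electron count is 12 − 2 = 10. A d¹⁰ ion has no crystal-field stabilisation preference between square planar and tetrahedral, so four ligands adopt the sterically favoured tetrahedral geometry. → tetrahedral.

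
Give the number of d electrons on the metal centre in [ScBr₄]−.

d0

Ligand charges: each bromide is −1. With an overall charge of −1 the scandium centre must be in the +3 oxidation state.
Group 3 minus oxidation state 3 gives a d⁰ configuration.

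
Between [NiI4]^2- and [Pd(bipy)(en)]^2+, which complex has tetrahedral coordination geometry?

[NiI4]^2-

For [NiI4]^2-: Each iodide is −1; balancing the −2 overall charge requires Ni(II). Nickel is a group-10 element; Ni(II) is therefore d⁸. Iodide is a weak-field ligand. With weak-field ligands the CFSE gain from square planar is small, so a 3d d⁸ ion takes the sterically preferred tetrahedral geometry. → tetrahedral.
For [Pd(bipy)(en)]^2+: 2,2′-bipyridine is neutral; ethylenediamine is neutral; balancing the +2 overall charge requires Pd(II). Palladium is a group-10 element; Pd(II) is therefore d⁸. A 4d d⁸ ion has a large crystal-field splitting; square planar leaves the high-energy d_{x²−y²} orbital empty and maximises CFSE. → square planar.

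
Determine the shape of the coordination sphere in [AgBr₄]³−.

tetrahedral

Summing ligand charges against the −3 overall charge gives an oxidation state of +1 for silver.
Ag sits in group 11, so the d-electron count is 11 − 1 = 10.
With 4 monodentate ligands the coordination number is 4.
A d¹⁰ ion has no crystal-field stabilisation preference between square planar and tetrahedral, so four ligands adopt the sterically favoured tetrahedral geometry.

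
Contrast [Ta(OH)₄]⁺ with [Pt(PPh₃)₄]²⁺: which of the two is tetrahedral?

[Ta(OH)₄]⁺

For [Ta(OH)₄]⁺: Each hydroxide is −1; balancing the +1 overall charge requires Ta(V). Group 5 minus oxidation state 5 gives a d⁰ configuration. A d⁰ ion has no crystal-field stabilisation preference between square planar and tetrahedral, so four ligands adopt the sterically favoured tetrahedral geometry. → tetrahedral.
For [Pt(PPh₃)₄]²⁺: Ligand charges: triphenylphosphine is neutral. With an overall charge of +2 the platinum centre must be in the +2 oxidation state. Group 10 minus oxidation state 2 gives a d⁸ configuration. A 5d d⁸ ion has a large crystal-field splitting; square planar leaves the high-energy d_{x²−y²} orbital empty and maximises CFSE. → square planar.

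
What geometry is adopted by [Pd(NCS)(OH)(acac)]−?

square planar

Ligand charges: each isothiocyanate is −1; each hydroxide is −1; each acetylacetonate is −1. With an overall charge of −1 the palladium centre must be in the +2 oxidation state.
Group 10 minus oxidation state 2 gives a d⁸ configuration.
Counting donor atoms: 1×isothiocyanate (monodentate) → 1 donor; 1×hydroxide (monodentate) → 1 donor; 1×acetylacetonate (bidentate) → 2 donors. Coordination number = 4.
A 4d d⁸ ion has a large crystal-field splitting; square planar leaves the high-energy d_{x²−y²} orbital empty and maximises CFSE.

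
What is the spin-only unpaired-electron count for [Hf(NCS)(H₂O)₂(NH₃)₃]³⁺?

0

Ligand charges: each isothiocyanate is −1; water is neutral; ammonia is neutral. With an overall charge of +3 the hafnium centre must be in the +4 oxidation state.
Hafnium is a group-4 element; Hf(IV) is therefore d⁰.
In an octahedral field the d⁰ configuration is t₂g⁰e_g⁰, giving 0 unpaired electrons.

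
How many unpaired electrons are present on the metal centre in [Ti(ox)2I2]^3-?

1 unpaired electron

Summing ligand charges against the −3 overall charge gives an oxidation state of +3 for titanium.
Ti sits in group 4, so the d-electron count is 4 − 3 = 1.
Counting donor atoms: 2×oxalate (bidentate) → 4 donors; 2×iodide (monodentate) → 2 donors. Coordination number = 6.
In an octahedral field the d¹ configuration is t₂g¹e_g⁰ (only one arrangement possible), giving 1 unpaired electron.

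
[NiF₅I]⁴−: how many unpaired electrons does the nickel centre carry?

Each fluoride is −1; each iodide is −1; balancing the −4 overall charge requires Ni(II).
Ni sits in group 10, so the d-electron count is 10 − 2 = 8.
In an octahedral field the d⁸ configuration is t₂g⁶e_g² (only one arrangement possible), giving 2 unpaired electrons.

2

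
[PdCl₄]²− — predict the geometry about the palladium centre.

Ligand charges: each chloride is −1. With an overall charge of −2 the palladium centre must be in the +2 oxidation state.
Group 10 minus oxidation state 2 gives a d⁸ configuration.
Coordination number: 4.
A 4d d⁸ ion has a large crystal-field splitting; square planar leaves the high-energy d_{x²−y²} orbital empty and maximises CFSE.

square planar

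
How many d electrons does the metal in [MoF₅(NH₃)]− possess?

d²

Each fluoride is −1; ammonia is neutral; balancing the −1 overall charge requires Mo(IV).
Group 6 minus oxidation state 4 gives a d² configuration.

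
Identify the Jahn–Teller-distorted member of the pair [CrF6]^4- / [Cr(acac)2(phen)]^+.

[CrF6]^4-: Each fluoride is −1; balancing the −4 overall charge requires Cr(II). Cr sits in group 6, so the d-electron count is 6 − 2 = 4. Fluoride is a weak-field ligand for a first-row metal, so the complex is high-spin. The t₂g³e_g¹ (high-spin) configuration has an unevenly filled e_g set; the Jahn–Teller theorem predicts a tetragonal distortion (typically axial elongation) to lift the degeneracy.
[Cr(acac)2(phen)]^+: Summing ligand charges against the +1 overall charge gives an oxidation state of +3 for chromium. Cr sits in group 6, so the d-electron count is 6 − 3 = 3. The d³ configuration leaves the e_g set evenly filled (or empty) — no strong Jahn–Teller driving force.

[CrF6]^4-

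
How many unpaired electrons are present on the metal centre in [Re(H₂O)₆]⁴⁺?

Ligand charges: water is neutral. With an overall charge of +4 the rhenium centre must be in the +4 oxidation state.
Rhenium is a group-7 element; Re(IV) is therefore d³.
In an octahedral field the d³ configuration is t₂g³e_g⁰ (only one arrangement possible), giving 3 unpaired electrons.

3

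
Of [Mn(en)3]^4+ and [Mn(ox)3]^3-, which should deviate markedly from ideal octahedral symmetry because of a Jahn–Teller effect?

[Mn(ox)3]^3-

[Mn(en)3]^4+: Summing ligand charges against the +4 overall charge gives an oxidation state of +4 for manganese. Mn sits in group 7, so the d-electron count is 7 − 4 = 3. The d³ configuration leaves the e_g set evenly filled (or empty) — no strong Jahn–Teller driving force.
[Mn(ox)3]^3-: Each oxalate is −2; balancing the −3 overall charge requires Mn(III). Manganese is a group-7 element; Mn(III) is therefore d⁴. Oxalate is a weak-field ligand for a first-row metal, so the complex is high-spin. The t₂g³e_g¹ (high-spin) configuration has an unevenly filled e_g set; the Jahn–Teller theorem predicts a tetragonal distortion (typically axial elongation) to lift the degeneracy.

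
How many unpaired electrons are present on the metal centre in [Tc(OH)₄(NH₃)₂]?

3

Summing ligand charges against the 0 overall charge gives an oxidation state of +4 for technetium.
Technetium is a group-7 element; Tc(IV) is therefore d³.
In an octahedral field the d³ configuration is t₂g³e_g⁰ (only one arrangement possible), giving 3 unpaired electrons.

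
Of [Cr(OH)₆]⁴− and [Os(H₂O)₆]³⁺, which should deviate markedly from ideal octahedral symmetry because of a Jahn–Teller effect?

[Cr(OH)₆]⁴−

[Cr(OH)₆]⁴−: Ligand charges: each hydroxide is −1. With an overall charge of −4 the chromium centre must be in the +2 oxidation state. Cr sits in group 6, so the d-electron count is 6 − 2 = 4. Hydroxide is a weak-field ligand for a first-row metal, so the complex is high-spin. The t₂g³e_g¹ (high-spin) configuration has an unevenly filled e_g set; the Jahn–Teller theorem predicts a tetragonal distortion (typically axial elongation) to lift the degeneracy.
[Os(H₂O)₆]³⁺: Water is neutral; balancing the +3 overall charge requires Os(III). Group 8 minus oxidation state 3 gives a d⁵ configuration. A 5d ion has a large Δₒ and is invariably low-spin. The d⁵ configuration leaves the e_g set evenly filled (or empty) — no strong Jahn–Teller driving force.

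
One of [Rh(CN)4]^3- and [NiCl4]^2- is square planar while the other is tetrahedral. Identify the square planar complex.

For [Rh(CN)4]^3-: Each cyanide is −1; balancing the −3 overall charge requires Rh(I). Group 9 minus oxidation state 1 gives a d⁸ configuration. A 4d d⁸ ion has a large crystal-field splitting; square planar leaves the high-energy d_{x²−y²} orbital empty and maximises CFSE. → square planar.
For [NiCl4]^2-: Ligand charges: each chloride is −1. With an overall charge of −2 the nickel centre must be in the +2 oxidation state. Ni sits in group 10, so the d-electron count is 10 − 2 = 8. Chloride is a weak-field ligand. With weak-field ligands the CFSE gain from square planar is small, so a 3d d⁸ ion takes the sterically preferred tetrahedral geometry. → tetrahedral.

[Rh(CN)4]^3-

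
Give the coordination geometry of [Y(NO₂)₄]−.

Summing ligand charges against the −1 overall charge gives an oxidation state of +3 for yttrium.
Y sits in group 3, so the d-electron count is 3 − 3 = 0.
Coordination number: 4.
A d⁰ ion has no crystal-field stabilisation preference between square planar and tetrahedral, so four ligands adopt the sterically favoured tetrahedral geometry.

tetrahedral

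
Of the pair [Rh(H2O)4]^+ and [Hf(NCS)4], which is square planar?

[Rh(H2O)4]^+

For [Rh(H2O)4]^+: Ligand charges: water is neutral. With an overall charge of +1 the rhodium centre must be in the +1 oxidation state. Rhodium is a group-9 element; Rh(I) is therefore d⁸. A 4d d⁸ ion has a large crystal-field splitting; square planar leaves the high-energy d_{x²−y²} orbital empty and maximises CFSE. → square planar.
For [Hf(NCS)4]: Each isothiocyanate is −1; balancing the 0 overall charge requires Hf(IV). Hf sits in group 4, so the d-electron count is 4 − 4 = 0. A d⁰ ion has no crystal-field stabilisation preference between square planar and tetrahedral, so four ligands adopt the sterically favoured tetrahedral geometry. → tetrahedral.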